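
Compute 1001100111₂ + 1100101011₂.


Align and add column by column (LSB to MSB, carry propagating):
  01001100111
+ 01100101011
  -----------
  col 0: 1 + 1 + 0 (carry in) = 2 → bit 0, carry out 1
  col 1: 1 + 1 + 1 (carry in) = 3 → bit 1, carry out 1
  col 2: 1 + 0 + 1 (carry in) = 2 → bit 0, carry out 1
  col 3: 0 + 1 + 1 (carry in) = 2 → bit 0, carry out 1
  col 4: 0 + 0 + 1 (carry in) = 1 → bit 1, carry out 0
  col 5: 1 + 1 + 0 (carry in) = 2 → bit 0, carry out 1
  col 6: 1 + 0 + 1 (carry in) = 2 → bit 0, carry out 1
  col 7: 0 + 0 + 1 (carry in) = 1 → bit 1, carry out 0
  col 8: 0 + 1 + 0 (carry in) = 1 → bit 1, carry out 0
  col 9: 1 + 1 + 0 (carry in) = 2 → bit 0, carry out 1
  col 10: 0 + 0 + 1 (carry in) = 1 → bit 1, carry out 0
Reading bits MSB→LSB: 10110010010
Strip leading zeros: 10110010010
= 10110010010


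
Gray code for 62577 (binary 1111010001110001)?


Binary: 1111010001110001
Gray code: G = B XOR (B >> 1)
B >> 1 = 0111101000111000
1111010001110001 XOR 0111101000111000:
  1 XOR 0 = 1
  1 XOR 1 = 0
  1 XOR 1 = 0
  1 XOR 1 = 0
  0 XOR 1 = 1
  1 XOR 0 = 1
  0 XOR 1 = 1
  0 XOR 0 = 0
  0 XOR 0 = 0
  1 XOR 0 = 1
  1 XOR 1 = 0
  1 XOR 1 = 0
  0 XOR 1 = 1
  0 XOR 0 = 0
  0 XOR 0 = 0
  1 XOR 0 = 1
= 1000111001001001


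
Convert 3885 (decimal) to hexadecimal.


Divide by 16 repeatedly:
3885 ÷ 16 = 242 remainder 13 (D)
242 ÷ 16 = 15 remainder 2 (2)
15 ÷ 16 = 0 remainder 15 (F)
Reading remainders bottom-up:
= 0xF2D


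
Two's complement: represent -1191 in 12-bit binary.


Original: 010010100111
Step 1 - Invert all bits: 101101011000
Step 2 - Add 1: 101101011000 + 1
= 101101011001 (represents -1191)


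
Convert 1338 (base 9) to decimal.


Positional values (base 9):
  8 × 9^0 = 8 × 1 = 8
  3 × 9^1 = 3 × 9 = 27
  3 × 9^2 = 3 × 81 = 243
  1 × 9^3 = 1 × 729 = 729
Sum = 8 + 27 + 243 + 729
= 1007


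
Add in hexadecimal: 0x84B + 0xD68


Align and add column by column (LSB to MSB, each column mod 16 with carry):
  084B
+ 0D68
  ----
  col 0: B(11) + 8(8) + 0 (carry in) = 19 → 3(3), carry out 1
  col 1: 4(4) + 6(6) + 1 (carry in) = 11 → B(11), carry out 0
  col 2: 8(8) + D(13) + 0 (carry in) = 21 → 5(5), carry out 1
  col 3: 0(0) + 0(0) + 1 (carry in) = 1 → 1(1), carry out 0
Reading digits MSB→LSB: 15B3
Strip leading zeros: 15B3
= 0x15B3


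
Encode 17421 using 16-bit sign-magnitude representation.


Sign bit: 0 (positive)
Magnitude: 17421 = 100010000001101
= 0100010000001101


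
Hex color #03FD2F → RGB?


Hex: #03FD2F
R = 03₁₆ = 3
G = FD₁₆ = 253
B = 2F₁₆ = 47
= RGB(3, 253, 47)


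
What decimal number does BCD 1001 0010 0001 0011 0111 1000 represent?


Each 4-bit group → digit:
  1001 → 9
  0010 → 2
  0001 → 1
  0011 → 3
  0111 → 7
  1000 → 8
= 921378


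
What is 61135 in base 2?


Divide by 2 repeatedly:
61135 ÷ 2 = 30567 remainder 1
30567 ÷ 2 = 15283 remainder 1
15283 ÷ 2 = 7641 remainder 1
7641 ÷ 2 = 3820 remainder 1
3820 ÷ 2 = 1910 remainder 0
1910 ÷ 2 = 955 remainder 0
955 ÷ 2 = 477 remainder 1
477 ÷ 2 = 238 remainder 1
238 ÷ 2 = 119 remainder 0
119 ÷ 2 = 59 remainder 1
59 ÷ 2 = 29 remainder 1
29 ÷ 2 = 14 remainder 1
14 ÷ 2 = 7 remainder 0
7 ÷ 2 = 3 remainder 1
3 ÷ 2 = 1 remainder 1
1 ÷ 2 = 0 remainder 1
Reading remainders bottom-up:
= 1110111011001111


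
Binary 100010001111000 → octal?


Group into 3-bit groups: 100010001111000
  100 = 4
  010 = 2
  001 = 1
  111 = 7
  000 = 0
= 0o42170


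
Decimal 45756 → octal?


Divide by 8 repeatedly:
45756 ÷ 8 = 5719 remainder 4
5719 ÷ 8 = 714 remainder 7
714 ÷ 8 = 89 remainder 2
89 ÷ 8 = 11 remainder 1
11 ÷ 8 = 1 remainder 3
1 ÷ 8 = 0 remainder 1
Reading remainders bottom-up:
= 0o131274


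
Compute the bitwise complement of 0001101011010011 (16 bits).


Original: 0001101011010011
Invert all bits:
  bit 0: 0 → 1
  bit 1: 0 → 1
  bit 2: 0 → 1
  bit 3: 1 → 0
  bit 4: 1 → 0
  bit 5: 0 → 1
  bit 6: 1 → 0
  bit 7: 0 → 1
  bit 8: 1 → 0
  bit 9: 1 → 0
  bit 10: 0 → 1
  bit 11: 1 → 0
  bit 12: 0 → 1
  bit 13: 0 → 1
  bit 14: 1 → 0
  bit 15: 1 → 0
= 1110010100101100


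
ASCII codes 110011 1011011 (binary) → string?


Codes (binary): 110011 1011011
Per-code ASCII lookup:
  110011 = 51  (range 48-57: digits, 51 - 48 = 3) → '3'
  1011011 = 91  (special character) → '['
= '3['


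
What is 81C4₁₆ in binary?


Each hex digit → 4 binary bits:
  8 = 1000
  1 = 0001
  C = 1100
  4 = 0100
Concatenate: 1000 0001 1100 0100
= 1000000111000100


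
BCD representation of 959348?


Each digit → 4-bit binary:
  9 → 1001
  5 → 0101
  9 → 1001
  3 → 0011
  4 → 0100
  8 → 1000
= 1001 0101 1001 0011 0100 1000


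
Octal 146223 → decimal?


Positional values:
Position 0: 3 × 8^0 = 3
Position 1: 2 × 8^1 = 16
Position 2: 2 × 8^2 = 128
Position 3: 6 × 8^3 = 3072
Position 4: 4 × 8^4 = 16384
Position 5: 1 × 8^5 = 32768
Sum = 3 + 16 + 128 + 3072 + 16384 + 32768
= 52371


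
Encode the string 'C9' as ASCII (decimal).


String: 'C9'  (2 characters)
Per-character ASCII lookup:
  'C': uppercase starts at 65: 'C' = 65 + 2 = 67
  '9': digits start at 48: '9' = 48 + 9 = 57
= 67 57


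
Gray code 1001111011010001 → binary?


Gray code: 1001111011010001
MSB stays the same: 1
Each subsequent bit = prev_binary XOR current_gray:
  B[1] = 1 XOR 0 = 1
  B[2] = 1 XOR 0 = 1
  B[3] = 1 XOR 1 = 0
  B[4] = 0 XOR 1 = 1
  B[5] = 1 XOR 1 = 0
  B[6] = 0 XOR 1 = 1
  B[7] = 1 XOR 0 = 1
  B[8] = 1 XOR 1 = 0
  B[9] = 0 XOR 1 = 1
  B[10] = 1 XOR 0 = 1
  B[11] = 1 XOR 1 = 0
  B[12] = 0 XOR 0 = 0
  B[13] = 0 XOR 0 = 0
  B[14] = 0 XOR 0 = 0
  B[15] = 0 XOR 1 = 1
= 1110101101100001 (60257 decimal)


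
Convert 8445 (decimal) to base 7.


Divide by 7 repeatedly:
8445 ÷ 7 = 1206 remainder 3
1206 ÷ 7 = 172 remainder 2
172 ÷ 7 = 24 remainder 4
24 ÷ 7 = 3 remainder 3
3 ÷ 7 = 0 remainder 3
Reading remainders bottom-up:
= 33423


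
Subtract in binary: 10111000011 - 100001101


Align and subtract column by column (LSB to MSB, borrowing when needed):
  10111000011
- 00100001101
  -----------
  col 0: (1 - 0 borrow-in) - 1 → 1 - 1 = 0, borrow out 0
  col 1: (1 - 0 borrow-in) - 0 → 1 - 0 = 1, borrow out 0
  col 2: (0 - 0 borrow-in) - 1 → borrow from next column: (0+2) - 1 = 1, borrow out 1
  col 3: (0 - 1 borrow-in) - 1 → borrow from next column: (-1+2) - 1 = 0, borrow out 1
  col 4: (0 - 1 borrow-in) - 0 → borrow from next column: (-1+2) - 0 = 1, borrow out 1
  col 5: (0 - 1 borrow-in) - 0 → borrow from next column: (-1+2) - 0 = 1, borrow out 1
  col 6: (1 - 1 borrow-in) - 0 → 0 - 0 = 0, borrow out 0
  col 7: (1 - 0 borrow-in) - 0 → 1 - 0 = 1, borrow out 0
  col 8: (1 - 0 borrow-in) - 1 → 1 - 1 = 0, borrow out 0
  col 9: (0 - 0 borrow-in) - 0 → 0 - 0 = 0, borrow out 0
  col 10: (1 - 0 borrow-in) - 0 → 1 - 0 = 1, borrow out 0
Reading bits MSB→LSB: 10010110110
Strip leading zeros: 10010110110
= 10010110110


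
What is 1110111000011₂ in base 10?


Positional values:
Bit 0: 1 × 2^0 = 1
Bit 1: 1 × 2^1 = 2
Bit 6: 1 × 2^6 = 64
Bit 7: 1 × 2^7 = 128
Bit 8: 1 × 2^8 = 256
Bit 10: 1 × 2^10 = 1024
Bit 11: 1 × 2^11 = 2048
Bit 12: 1 × 2^12 = 4096
Sum = 1 + 2 + 64 + 128 + 256 + 1024 + 2048 + 4096
= 7619


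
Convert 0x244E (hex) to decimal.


Positional values:
Position 0: E × 16^0 = 14 × 1 = 14
Position 1: 4 × 16^1 = 4 × 16 = 64
Position 2: 4 × 16^2 = 4 × 256 = 1024
Position 3: 2 × 16^3 = 2 × 4096 = 8192
Sum = 14 + 64 + 1024 + 8192
= 9294


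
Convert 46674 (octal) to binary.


Each octal digit → 3 binary bits:
  4 = 100
  6 = 110
  6 = 110
  7 = 111
  4 = 100
Concatenate: 100 110 110 111 100
= 100110110111100


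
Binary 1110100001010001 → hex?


Group into 4-bit nibbles: 1110100001010001
  1110 = E
  1000 = 8
  0101 = 5
  0001 = 1
= 0xE851


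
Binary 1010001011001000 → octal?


Group into 3-bit groups: 001010001011001000
  001 = 1
  010 = 2
  001 = 1
  011 = 3
  001 = 1
  000 = 0
= 0o121310


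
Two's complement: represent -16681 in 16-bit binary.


Original: 0100000100101001
Step 1 - Invert all bits: 1011111011010110
Step 2 - Add 1: 1011111011010110 + 1
= 1011111011010111 (represents -16681)


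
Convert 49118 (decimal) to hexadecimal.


Divide by 16 repeatedly:
49118 ÷ 16 = 3069 remainder 14 (E)
3069 ÷ 16 = 191 remainder 13 (D)
191 ÷ 16 = 11 remainder 15 (F)
11 ÷ 16 = 0 remainder 11 (B)
Reading remainders bottom-up:
= 0xBFDE


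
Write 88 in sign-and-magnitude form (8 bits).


Sign bit: 0 (positive)
Magnitude: 88 = 1011000
= 01011000


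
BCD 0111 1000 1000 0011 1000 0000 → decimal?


Each 4-bit group → digit:
  0111 → 7
  1000 → 8
  1000 → 8
  0011 → 3
  1000 → 8
  0000 → 0
= 788380


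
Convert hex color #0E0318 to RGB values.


Hex: #0E0318
R = 0E₁₆ = 14
G = 03₁₆ = 3
B = 18₁₆ = 24
= RGB(14, 3, 24)


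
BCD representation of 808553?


Each digit → 4-bit binary:
  8 → 1000
  0 → 0000
  8 → 1000
  5 → 0101
  5 → 0101
  3 → 0011
= 1000 0000 1000 0101 0101 0011


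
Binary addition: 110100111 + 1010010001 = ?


Align and add column by column (LSB to MSB, carry propagating):
  00110100111
+ 01010010001
  -----------
  col 0: 1 + 1 + 0 (carry in) = 2 → bit 0, carry out 1
  col 1: 1 + 0 + 1 (carry in) = 2 → bit 0, carry out 1
  col 2: 1 + 0 + 1 (carry in) = 2 → bit 0, carry out 1
  col 3: 0 + 0 + 1 (carry in) = 1 → bit 1, carry out 0
  col 4: 0 + 1 + 0 (carry in) = 1 → bit 1, carry out 0
  col 5: 1 + 0 + 0 (carry in) = 1 → bit 1, carry out 0
  col 6: 0 + 0 + 0 (carry in) = 0 → bit 0, carry out 0
  col 7: 1 + 1 + 0 (carry in) = 2 → bit 0, carry out 1
  col 8: 1 + 0 + 1 (carry in) = 2 → bit 0, carry out 1
  col 9: 0 + 1 + 1 (carry in) = 2 → bit 0, carry out 1
  col 10: 0 + 0 + 1 (carry in) = 1 → bit 1, carry out 0
Reading bits MSB→LSB: 10000111000
Strip leading zeros: 10000111000
= 10000111000


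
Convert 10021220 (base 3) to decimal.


Positional values (base 3):
  0 × 3^0 = 0 × 1 = 0
  2 × 3^1 = 2 × 3 = 6
  2 × 3^2 = 2 × 9 = 18
  1 × 3^3 = 1 × 27 = 27
  2 × 3^4 = 2 × 81 = 162
  0 × 3^5 = 0 × 243 = 0
  0 × 3^6 = 0 × 729 = 0
  1 × 3^7 = 1 × 2187 = 2187
Sum = 0 + 6 + 18 + 27 + 162 + 0 + 0 + 2187
= 2400


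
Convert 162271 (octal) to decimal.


Positional values:
Position 0: 1 × 8^0 = 1
Position 1: 7 × 8^1 = 56
Position 2: 2 × 8^2 = 128
Position 3: 2 × 8^3 = 1024
Position 4: 6 × 8^4 = 24576
Position 5: 1 × 8^5 = 32768
Sum = 1 + 56 + 128 + 1024 + 24576 + 32768
= 58553


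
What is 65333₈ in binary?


Each octal digit → 3 binary bits:
  6 = 110
  5 = 101
  3 = 011
  3 = 011
  3 = 011
Concatenate: 110 101 011 011 011
= 110101011011011


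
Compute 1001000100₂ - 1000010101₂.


Align and subtract column by column (LSB to MSB, borrowing when needed):
  1001000100
- 1000010101
  ----------
  col 0: (0 - 0 borrow-in) - 1 → borrow from next column: (0+2) - 1 = 1, borrow out 1
  col 1: (0 - 1 borrow-in) - 0 → borrow from next column: (-1+2) - 0 = 1, borrow out 1
  col 2: (1 - 1 borrow-in) - 1 → borrow from next column: (0+2) - 1 = 1, borrow out 1
  col 3: (0 - 1 borrow-in) - 0 → borrow from next column: (-1+2) - 0 = 1, borrow out 1
  col 4: (0 - 1 borrow-in) - 1 → borrow from next column: (-1+2) - 1 = 0, borrow out 1
  col 5: (0 - 1 borrow-in) - 0 → borrow from next column: (-1+2) - 0 = 1, borrow out 1
  col 6: (1 - 1 borrow-in) - 0 → 0 - 0 = 0, borrow out 0
  col 7: (0 - 0 borrow-in) - 0 → 0 - 0 = 0, borrow out 0
  col 8: (0 - 0 borrow-in) - 0 → 0 - 0 = 0, borrow out 0
  col 9: (1 - 0 borrow-in) - 1 → 1 - 1 = 0, borrow out 0
Reading bits MSB→LSB: 0000101111
Strip leading zeros: 101111
= 101111


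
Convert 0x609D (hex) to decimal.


Positional values:
Position 0: D × 16^0 = 13 × 1 = 13
Position 1: 9 × 16^1 = 9 × 16 = 144
Position 2: 0 × 16^2 = 0 × 256 = 0
Position 3: 6 × 16^3 = 6 × 4096 = 24576
Sum = 13 + 144 + 0 + 24576
= 24733


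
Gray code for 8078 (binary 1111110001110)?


Binary: 1111110001110
Gray code: G = B XOR (B >> 1)
B >> 1 = 0111111000111
1111110001110 XOR 0111111000111:
  1 XOR 0 = 1
  1 XOR 1 = 0
  1 XOR 1 = 0
  1 XOR 1 = 0
  1 XOR 1 = 0
  1 XOR 1 = 0
  0 XOR 1 = 1
  0 XOR 0 = 0
  0 XOR 0 = 0
  1 XOR 0 = 1
  1 XOR 1 = 0
  1 XOR 1 = 0
  0 XOR 1 = 1
= 1000001001001


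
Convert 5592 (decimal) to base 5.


Divide by 5 repeatedly:
5592 ÷ 5 = 1118 remainder 2
1118 ÷ 5 = 223 remainder 3
223 ÷ 5 = 44 remainder 3
44 ÷ 5 = 8 remainder 4
8 ÷ 5 = 1 remainder 3
1 ÷ 5 = 0 remainder 1
Reading remainders bottom-up:
= 134332


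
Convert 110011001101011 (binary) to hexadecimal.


Group into 4-bit nibbles: 0110011001101011
  0110 = 6
  0110 = 6
  0110 = 6
  1011 = B
= 0x666B


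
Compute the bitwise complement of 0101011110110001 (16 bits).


Original: 0101011110110001
Invert all bits:
  bit 0: 0 → 1
  bit 1: 1 → 0
  bit 2: 0 → 1
  bit 3: 1 → 0
  bit 4: 0 → 1
  bit 5: 1 → 0
  bit 6: 1 → 0
  bit 7: 1 → 0
  bit 8: 1 → 0
  bit 9: 0 → 1
  bit 10: 1 → 0
  bit 11: 1 → 0
  bit 12: 0 → 1
  bit 13: 0 → 1
  bit 14: 0 → 1
  bit 15: 1 → 0
= 1010100001001110


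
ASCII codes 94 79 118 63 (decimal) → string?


Codes (decimal): 94 79 118 63
Per-code ASCII lookup:
  94  (special character) → '^'
  79  (range 65-90: uppercase, 79 - 65 = 14) → 'O'
  118  (range 97-122: lowercase, 118 - 97 = 21) → 'v'
  63  (special character) → '?'
= '^Ov?'


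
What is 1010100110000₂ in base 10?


Positional values:
Bit 4: 1 × 2^4 = 16
Bit 5: 1 × 2^5 = 32
Bit 8: 1 × 2^8 = 256
Bit 10: 1 × 2^10 = 1024
Bit 12: 1 × 2^12 = 4096
Sum = 16 + 32 + 256 + 1024 + 4096
= 5424


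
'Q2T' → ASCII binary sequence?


String: 'Q2T'  (3 characters)
Per-character ASCII lookup:
  'Q': uppercase starts at 65: 'Q' = 65 + 16 = 81 → 1010001
  '2': digits start at 48: '2' = 48 + 2 = 50 → 110010
  'T': uppercase starts at 65: 'T' = 65 + 19 = 84 → 1010100
= 1010001 110010 1010100


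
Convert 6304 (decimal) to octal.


Divide by 8 repeatedly:
6304 ÷ 8 = 788 remainder 0
788 ÷ 8 = 98 remainder 4
98 ÷ 8 = 12 remainder 2
12 ÷ 8 = 1 remainder 4
1 ÷ 8 = 0 remainder 1
Reading remainders bottom-up:
= 0o14240


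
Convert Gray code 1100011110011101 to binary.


Gray code: 1100011110011101
MSB stays the same: 1
Each subsequent bit = prev_binary XOR current_gray:
  B[1] = 1 XOR 1 = 0
  B[2] = 0 XOR 0 = 0
  B[3] = 0 XOR 0 = 0
  B[4] = 0 XOR 0 = 0
  B[5] = 0 XOR 1 = 1
  B[6] = 1 XOR 1 = 0
  B[7] = 0 XOR 1 = 1
  B[8] = 1 XOR 1 = 0
  B[9] = 0 XOR 0 = 0
  B[10] = 0 XOR 0 = 0
  B[11] = 0 XOR 1 = 1
  B[12] = 1 XOR 1 = 0
  B[13] = 0 XOR 1 = 1
  B[14] = 1 XOR 0 = 1
  B[15] = 1 XOR 1 = 0
= 1000010100010110 (34070 decimal)


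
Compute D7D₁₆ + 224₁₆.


Align and add column by column (LSB to MSB, each column mod 16 with carry):
  0D7D
+ 0224
  ----
  col 0: D(13) + 4(4) + 0 (carry in) = 17 → 1(1), carry out 1
  col 1: 7(7) + 2(2) + 1 (carry in) = 10 → A(10), carry out 0
  col 2: D(13) + 2(2) + 0 (carry in) = 15 → F(15), carry out 0
  col 3: 0(0) + 0(0) + 0 (carry in) = 0 → 0(0), carry out 0
Reading digits MSB→LSB: 0FA1
Strip leading zeros: FA1
= 0xFA1


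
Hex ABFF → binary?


Each hex digit → 4 binary bits:
  A = 1010
  B = 1011
  F = 1111
  F = 1111
Concatenate: 1010 1011 1111 1111
= 1010101111111111


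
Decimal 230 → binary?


Divide by 2 repeatedly:
230 ÷ 2 = 115 remainder 0
115 ÷ 2 = 57 remainder 1
57 ÷ 2 = 28 remainder 1
28 ÷ 2 = 14 remainder 0
14 ÷ 2 = 7 remainder 0
7 ÷ 2 = 3 remainder 1
3 ÷ 2 = 1 remainder 1
1 ÷ 2 = 0 remainder 1
Reading remainders bottom-up:
= 11100110


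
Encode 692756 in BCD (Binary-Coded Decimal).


Each digit → 4-bit binary:
  6 → 0110
  9 → 1001
  2 → 0010
  7 → 0111
  5 → 0101
  6 → 0110
= 0110 1001 0010 0111 0101 0110


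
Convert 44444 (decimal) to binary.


Divide by 2 repeatedly:
44444 ÷ 2 = 22222 remainder 0
22222 ÷ 2 = 11111 remainder 0
11111 ÷ 2 = 5555 remainder 1
5555 ÷ 2 = 2777 remainder 1
2777 ÷ 2 = 1388 remainder 1
1388 ÷ 2 = 694 remainder 0
694 ÷ 2 = 347 remainder 0
347 ÷ 2 = 173 remainder 1
173 ÷ 2 = 86 remainder 1
86 ÷ 2 = 43 remainder 0
43 ÷ 2 = 21 remainder 1
21 ÷ 2 = 10 remainder 1
10 ÷ 2 = 5 remainder 0
5 ÷ 2 = 2 remainder 1
2 ÷ 2 = 1 remainder 0
1 ÷ 2 = 0 remainder 1
Reading remainders bottom-up:
= 1010110110011100


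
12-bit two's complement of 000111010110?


Original: 000111010110
Step 1 - Invert all bits: 111000101001
Step 2 - Add 1: 111000101001 + 1
= 111000101010 (represents -470)


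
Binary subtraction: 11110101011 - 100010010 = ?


Align and subtract column by column (LSB to MSB, borrowing when needed):
  11110101011
- 00100010010
  -----------
  col 0: (1 - 0 borrow-in) - 0 → 1 - 0 = 1, borrow out 0
  col 1: (1 - 0 borrow-in) - 1 → 1 - 1 = 0, borrow out 0
  col 2: (0 - 0 borrow-in) - 0 → 0 - 0 = 0, borrow out 0
  col 3: (1 - 0 borrow-in) - 0 → 1 - 0 = 1, borrow out 0
  col 4: (0 - 0 borrow-in) - 1 → borrow from next column: (0+2) - 1 = 1, borrow out 1
  col 5: (1 - 1 borrow-in) - 0 → 0 - 0 = 0, borrow out 0
  col 6: (0 - 0 borrow-in) - 0 → 0 - 0 = 0, borrow out 0
  col 7: (1 - 0 borrow-in) - 0 → 1 - 0 = 1, borrow out 0
  col 8: (1 - 0 borrow-in) - 1 → 1 - 1 = 0, borrow out 0
  col 9: (1 - 0 borrow-in) - 0 → 1 - 0 = 1, borrow out 0
  col 10: (1 - 0 borrow-in) - 0 → 1 - 0 = 1, borrow out 0
Reading bits MSB→LSB: 11010011001
Strip leading zeros: 11010011001
= 11010011001


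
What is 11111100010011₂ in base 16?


Group into 4-bit nibbles: 0011111100010011
  0011 = 3
  1111 = F
  0001 = 1
  0011 = 3
= 0x3F13


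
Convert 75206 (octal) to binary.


Each octal digit → 3 binary bits:
  7 = 111
  5 = 101
  2 = 010
  0 = 000
  6 = 110
Concatenate: 111 101 010 000 110
= 111101010000110


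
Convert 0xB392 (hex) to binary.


Each hex digit → 4 binary bits:
  B = 1011
  3 = 0011
  9 = 1001
  2 = 0010
Concatenate: 1011 0011 1001 0010
= 1011001110010010


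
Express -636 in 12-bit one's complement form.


Original: 001001111100
Invert all bits:
  bit 0: 0 → 1
  bit 1: 0 → 1
  bit 2: 1 → 0
  bit 3: 0 → 1
  bit 4: 0 → 1
  bit 5: 1 → 0
  bit 6: 1 → 0
  bit 7: 1 → 0
  bit 8: 1 → 0
  bit 9: 1 → 0
  bit 10: 0 → 1
  bit 11: 0 → 1
= 110110000011


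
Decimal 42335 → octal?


Divide by 8 repeatedly:
42335 ÷ 8 = 5291 remainder 7
5291 ÷ 8 = 661 remainder 3
661 ÷ 8 = 82 remainder 5
82 ÷ 8 = 10 remainder 2
10 ÷ 8 = 1 remainder 2
1 ÷ 8 = 0 remainder 1
Reading remainders bottom-up:
= 0o122537


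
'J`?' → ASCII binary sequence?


String: 'J`?'  (3 characters)
Per-character ASCII lookup:
  'J': uppercase starts at 65: 'J' = 65 + 9 = 74 → 1001010
  '`': special character: '`' = 96 → 1100000
  '?': special character: '?' = 63 → 111111
= 1001010 1100000 111111


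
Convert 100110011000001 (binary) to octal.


Group into 3-bit groups: 100110011000001
  100 = 4
  110 = 6
  011 = 3
  000 = 0
  001 = 1
= 0o46301


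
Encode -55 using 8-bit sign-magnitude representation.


Sign bit: 1 (negative)
Magnitude: 55 = 0110111
= 10110111


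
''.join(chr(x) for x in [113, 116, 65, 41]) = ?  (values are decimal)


Codes (decimal): 113 116 65 41
Per-code ASCII lookup:
  113  (range 97-122: lowercase, 113 - 97 = 16) → 'q'
  116  (range 97-122: lowercase, 116 - 97 = 19) → 't'
  65  (range 65-90: uppercase, 65 - 65 = 0) → 'A'
  41  (special character) → ')'
= 'qtA)'


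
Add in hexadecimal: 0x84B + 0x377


Align and add column by column (LSB to MSB, each column mod 16 with carry):
  084B
+ 0377
  ----
  col 0: B(11) + 7(7) + 0 (carry in) = 18 → 2(2), carry out 1
  col 1: 4(4) + 7(7) + 1 (carry in) = 12 → C(12), carry out 0
  col 2: 8(8) + 3(3) + 0 (carry in) = 11 → B(11), carry out 0
  col 3: 0(0) + 0(0) + 0 (carry in) = 0 → 0(0), carry out 0
Reading digits MSB→LSB: 0BC2
Strip leading zeros: BC2
= 0xBC2


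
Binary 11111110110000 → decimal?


Positional values:
Bit 4: 1 × 2^4 = 16
Bit 5: 1 × 2^5 = 32
Bit 7: 1 × 2^7 = 128
Bit 8: 1 × 2^8 = 256
Bit 9: 1 × 2^9 = 512
Bit 10: 1 × 2^10 = 1024
Bit 11: 1 × 2^11 = 2048
Bit 12: 1 × 2^12 = 4096
Bit 13: 1 × 2^13 = 8192
Sum = 16 + 32 + 128 + 256 + 512 + 1024 + 2048 + 4096 + 8192
= 16304


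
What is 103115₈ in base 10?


Positional values:
Position 0: 5 × 8^0 = 5
Position 1: 1 × 8^1 = 8
Position 2: 1 × 8^2 = 64
Position 3: 3 × 8^3 = 1536
Position 4: 0 × 8^4 = 0
Position 5: 1 × 8^5 = 32768
Sum = 5 + 8 + 64 + 1536 + 0 + 32768
= 34381


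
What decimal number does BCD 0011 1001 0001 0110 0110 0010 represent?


Each 4-bit group → digit:
  0011 → 3
  1001 → 9
  0001 → 1
  0110 → 6
  0110 → 6
  0010 → 2
= 391662


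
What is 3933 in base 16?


Divide by 16 repeatedly:
3933 ÷ 16 = 245 remainder 13 (D)
245 ÷ 16 = 15 remainder 5 (5)
15 ÷ 16 = 0 remainder 15 (F)
Reading remainders bottom-up:
= 0xF5D


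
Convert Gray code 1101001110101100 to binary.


Gray code: 1101001110101100
MSB stays the same: 1
Each subsequent bit = prev_binary XOR current_gray:
  B[1] = 1 XOR 1 = 0
  B[2] = 0 XOR 0 = 0
  B[3] = 0 XOR 1 = 1
  B[4] = 1 XOR 0 = 1
  B[5] = 1 XOR 0 = 1
  B[6] = 1 XOR 1 = 0
  B[7] = 0 XOR 1 = 1
  B[8] = 1 XOR 1 = 0
  B[9] = 0 XOR 0 = 0
  B[10] = 0 XOR 1 = 1
  B[11] = 1 XOR 0 = 1
  B[12] = 1 XOR 1 = 0
  B[13] = 0 XOR 1 = 1
  B[14] = 1 XOR 0 = 1
  B[15] = 1 XOR 0 = 1
= 1001110100110111 (40247 decimal)


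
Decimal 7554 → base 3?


Divide by 3 repeatedly:
7554 ÷ 3 = 2518 remainder 0
2518 ÷ 3 = 839 remainder 1
839 ÷ 3 = 279 remainder 2
279 ÷ 3 = 93 remainder 0
93 ÷ 3 = 31 remainder 0
31 ÷ 3 = 10 remainder 1
10 ÷ 3 = 3 remainder 1
3 ÷ 3 = 1 remainder 0
1 ÷ 3 = 0 remainder 1
Reading remainders bottom-up:
= 101100210


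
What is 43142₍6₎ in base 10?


Positional values (base 6):
  2 × 6^0 = 2 × 1 = 2
  4 × 6^1 = 4 × 6 = 24
  1 × 6^2 = 1 × 36 = 36
  3 × 6^3 = 3 × 216 = 648
  4 × 6^4 = 4 × 1296 = 5184
Sum = 2 + 24 + 36 + 648 + 5184
= 5894


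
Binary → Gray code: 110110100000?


Binary: 110110100000
Gray code: G = B XOR (B >> 1)
B >> 1 = 011011010000
110110100000 XOR 011011010000:
  1 XOR 0 = 1
  1 XOR 1 = 0
  0 XOR 1 = 1
  1 XOR 0 = 1
  1 XOR 1 = 0
  0 XOR 1 = 1
  1 XOR 0 = 1
  0 XOR 1 = 1
  0 XOR 0 = 0
  0 XOR 0 = 0
  0 XOR 0 = 0
  0 XOR 0 = 0
= 101101110000


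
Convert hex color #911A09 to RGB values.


Hex: #911A09
R = 91₁₆ = 145
G = 1A₁₆ = 26
B = 09₁₆ = 9
= RGB(145, 26, 9)


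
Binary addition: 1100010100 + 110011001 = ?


Align and add column by column (LSB to MSB, carry propagating):
  01100010100
+ 00110011001
  -----------
  col 0: 0 + 1 + 0 (carry in) = 1 → bit 1, carry out 0
  col 1: 0 + 0 + 0 (carry in) = 0 → bit 0, carry out 0
  col 2: 1 + 0 + 0 (carry in) = 1 → bit 1, carry out 0
  col 3: 0 + 1 + 0 (carry in) = 1 → bit 1, carry out 0
  col 4: 1 + 1 + 0 (carry in) = 2 → bit 0, carry out 1
  col 5: 0 + 0 + 1 (carry in) = 1 → bit 1, carry out 0
  col 6: 0 + 0 + 0 (carry in) = 0 → bit 0, carry out 0
  col 7: 0 + 1 + 0 (carry in) = 1 → bit 1, carry out 0
  col 8: 1 + 1 + 0 (carry in) = 2 → bit 0, carry out 1
  col 9: 1 + 0 + 1 (carry in) = 2 → bit 0, carry out 1
  col 10: 0 + 0 + 1 (carry in) = 1 → bit 1, carry out 0
Reading bits MSB→LSB: 10010101101
Strip leading zeros: 10010101101
= 10010101101


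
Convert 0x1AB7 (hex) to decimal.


Positional values:
Position 0: 7 × 16^0 = 7 × 1 = 7
Position 1: B × 16^1 = 11 × 16 = 176
Position 2: A × 16^2 = 10 × 256 = 2560
Position 3: 1 × 16^3 = 1 × 4096 = 4096
Sum = 7 + 176 + 2560 + 4096
= 6839


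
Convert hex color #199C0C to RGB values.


Hex: #199C0C
R = 19₁₆ = 25
G = 9C₁₆ = 156
B = 0C₁₆ = 12
= RGB(25, 156, 12)


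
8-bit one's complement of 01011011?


Original: 01011011
Invert all bits:
  bit 0: 0 → 1
  bit 1: 1 → 0
  bit 2: 0 → 1
  bit 3: 1 → 0
  bit 4: 1 → 0
  bit 5: 0 → 1
  bit 6: 1 → 0
  bit 7: 1 → 0
= 10100100


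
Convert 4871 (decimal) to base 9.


Divide by 9 repeatedly:
4871 ÷ 9 = 541 remainder 2
541 ÷ 9 = 60 remainder 1
60 ÷ 9 = 6 remainder 6
6 ÷ 9 = 0 remainder 6
Reading remainders bottom-up:
= 6612


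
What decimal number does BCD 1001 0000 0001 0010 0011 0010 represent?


Each 4-bit group → digit:
  1001 → 9
  0000 → 0
  0001 → 1
  0010 → 2
  0011 → 3
  0010 → 2
= 901232


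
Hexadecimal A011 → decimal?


Positional values:
Position 0: 1 × 16^0 = 1 × 1 = 1
Position 1: 1 × 16^1 = 1 × 16 = 16
Position 2: 0 × 16^2 = 0 × 256 = 0
Position 3: A × 16^3 = 10 × 4096 = 40960
Sum = 1 + 16 + 0 + 40960
= 40977


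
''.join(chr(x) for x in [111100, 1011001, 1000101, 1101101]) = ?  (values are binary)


Codes (binary): 111100 1011001 1000101 1101101
Per-code ASCII lookup:
  111100 = 60  (special character) → '<'
  1011001 = 89  (range 65-90: uppercase, 89 - 65 = 24) → 'Y'
  1000101 = 69  (range 65-90: uppercase, 69 - 65 = 4) → 'E'
  1101101 = 109  (range 97-122: lowercase, 109 - 97 = 12) → 'm'
= '<YEm'


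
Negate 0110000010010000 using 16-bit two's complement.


Original: 0110000010010000
Step 1 - Invert all bits: 1001111101101111
Step 2 - Add 1: 1001111101101111 + 1
= 1001111101110000 (represents -24720)


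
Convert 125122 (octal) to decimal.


Positional values:
Position 0: 2 × 8^0 = 2
Position 1: 2 × 8^1 = 16
Position 2: 1 × 8^2 = 64
Position 3: 5 × 8^3 = 2560
Position 4: 2 × 8^4 = 8192
Position 5: 1 × 8^5 = 32768
Sum = 2 + 16 + 64 + 2560 + 8192 + 32768
= 43602


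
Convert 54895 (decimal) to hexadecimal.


Divide by 16 repeatedly:
54895 ÷ 16 = 3430 remainder 15 (F)
3430 ÷ 16 = 214 remainder 6 (6)
214 ÷ 16 = 13 remainder 6 (6)
13 ÷ 16 = 0 remainder 13 (D)
Reading remainders bottom-up:
= 0xD66F


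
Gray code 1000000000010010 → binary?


Gray code: 1000000000010010
MSB stays the same: 1
Each subsequent bit = prev_binary XOR current_gray:
  B[1] = 1 XOR 0 = 1
  B[2] = 1 XOR 0 = 1
  B[3] = 1 XOR 0 = 1
  B[4] = 1 XOR 0 = 1
  B[5] = 1 XOR 0 = 1
  B[6] = 1 XOR 0 = 1
  B[7] = 1 XOR 0 = 1
  B[8] = 1 XOR 0 = 1
  B[9] = 1 XOR 0 = 1
  B[10] = 1 XOR 0 = 1
  B[11] = 1 XOR 1 = 0
  B[12] = 0 XOR 0 = 0
  B[13] = 0 XOR 0 = 0
  B[14] = 0 XOR 1 = 1
  B[15] = 1 XOR 0 = 1
= 1111111111100011 (65507 decimal)


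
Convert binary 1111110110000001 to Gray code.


Binary: 1111110110000001
Gray code: G = B XOR (B >> 1)
B >> 1 = 0111111011000000
1111110110000001 XOR 0111111011000000:
  1 XOR 0 = 1
  1 XOR 1 = 0
  1 XOR 1 = 0
  1 XOR 1 = 0
  1 XOR 1 = 0
  1 XOR 1 = 0
  0 XOR 1 = 1
  1 XOR 0 = 1
  1 XOR 1 = 0
  0 XOR 1 = 1
  0 XOR 0 = 0
  0 XOR 0 = 0
  0 XOR 0 = 0
  0 XOR 0 = 0
  0 XOR 0 = 0
  1 XOR 0 = 1
= 1000001101000001


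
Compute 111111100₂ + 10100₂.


Align and add column by column (LSB to MSB, carry propagating):
  0111111100
+ 0000010100
  ----------
  col 0: 0 + 0 + 0 (carry in) = 0 → bit 0, carry out 0
  col 1: 0 + 0 + 0 (carry in) = 0 → bit 0, carry out 0
  col 2: 1 + 1 + 0 (carry in) = 2 → bit 0, carry out 1
  col 3: 1 + 0 + 1 (carry in) = 2 → bit 0, carry out 1
  col 4: 1 + 1 + 1 (carry in) = 3 → bit 1, carry out 1
  col 5: 1 + 0 + 1 (carry in) = 2 → bit 0, carry out 1
  col 6: 1 + 0 + 1 (carry in) = 2 → bit 0, carry out 1
  col 7: 1 + 0 + 1 (carry in) = 2 → bit 0, carry out 1
  col 8: 1 + 0 + 1 (carry in) = 2 → bit 0, carry out 1
  col 9: 0 + 0 + 1 (carry in) = 1 → bit 1, carry out 0
Reading bits MSB→LSB: 1000010000
Strip leading zeros: 1000010000
= 1000010000


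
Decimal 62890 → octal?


Divide by 8 repeatedly:
62890 ÷ 8 = 7861 remainder 2
7861 ÷ 8 = 982 remainder 5
982 ÷ 8 = 122 remainder 6
122 ÷ 8 = 15 remainder 2
15 ÷ 8 = 1 remainder 7
1 ÷ 8 = 0 remainder 1
Reading remainders bottom-up:
= 0o172652


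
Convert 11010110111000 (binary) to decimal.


Positional values:
Bit 3: 1 × 2^3 = 8
Bit 4: 1 × 2^4 = 16
Bit 5: 1 × 2^5 = 32
Bit 7: 1 × 2^7 = 128
Bit 8: 1 × 2^8 = 256
Bit 10: 1 × 2^10 = 1024
Bit 12: 1 × 2^12 = 4096
Bit 13: 1 × 2^13 = 8192
Sum = 8 + 16 + 32 + 128 + 256 + 1024 + 4096 + 8192
= 13752


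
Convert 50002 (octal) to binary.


Each octal digit → 3 binary bits:
  5 = 101
  0 = 000
  0 = 000
  0 = 000
  2 = 010
Concatenate: 101 000 000 000 010
= 101000000000010


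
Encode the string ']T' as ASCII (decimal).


String: ']T'  (2 characters)
Per-character ASCII lookup:
  ']': special character: ']' = 93
  'T': uppercase starts at 65: 'T' = 65 + 19 = 84
= 93 84


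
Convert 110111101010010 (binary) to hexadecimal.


Group into 4-bit nibbles: 0110111101010010
  0110 = 6
  1111 = F
  0101 = 5
  0010 = 2
= 0x6F52


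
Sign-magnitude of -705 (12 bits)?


Sign bit: 1 (negative)
Magnitude: 705 = 01011000001
= 101011000001


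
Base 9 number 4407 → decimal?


Positional values (base 9):
  7 × 9^0 = 7 × 1 = 7
  0 × 9^1 = 0 × 9 = 0
  4 × 9^2 = 4 × 81 = 324
  4 × 9^3 = 4 × 729 = 2916
Sum = 7 + 0 + 324 + 2916
= 3247


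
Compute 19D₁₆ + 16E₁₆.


Align and add column by column (LSB to MSB, each column mod 16 with carry):
  019D
+ 016E
  ----
  col 0: D(13) + E(14) + 0 (carry in) = 27 → B(11), carry out 1
  col 1: 9(9) + 6(6) + 1 (carry in) = 16 → 0(0), carry out 1
  col 2: 1(1) + 1(1) + 1 (carry in) = 3 → 3(3), carry out 0
  col 3: 0(0) + 0(0) + 0 (carry in) = 0 → 0(0), carry out 0
Reading digits MSB→LSB: 030B
Strip leading zeros: 30B
= 0x30B


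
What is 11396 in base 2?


Divide by 2 repeatedly:
11396 ÷ 2 = 5698 remainder 0
5698 ÷ 2 = 2849 remainder 0
2849 ÷ 2 = 1424 remainder 1
1424 ÷ 2 = 712 remainder 0
712 ÷ 2 = 356 remainder 0
356 ÷ 2 = 178 remainder 0
178 ÷ 2 = 89 remainder 0
89 ÷ 2 = 44 remainder 1
44 ÷ 2 = 22 remainder 0
22 ÷ 2 = 11 remainder 0
11 ÷ 2 = 5 remainder 1
5 ÷ 2 = 2 remainder 1
2 ÷ 2 = 1 remainder 0
1 ÷ 2 = 0 remainder 1
Reading remainders bottom-up:
= 10110010000100


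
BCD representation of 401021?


Each digit → 4-bit binary:
  4 → 0100
  0 → 0000
  1 → 0001
  0 → 0000
  2 → 0010
  1 → 0001
= 0100 0000 0001 0000 0010 0001


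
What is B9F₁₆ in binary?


Each hex digit → 4 binary bits:
  B = 1011
  9 = 1001
  F = 1111
Concatenate: 1011 1001 1111
= 101110011111


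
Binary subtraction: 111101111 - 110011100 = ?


Align and subtract column by column (LSB to MSB, borrowing when needed):
  111101111
- 110011100
  ---------
  col 0: (1 - 0 borrow-in) - 0 → 1 - 0 = 1, borrow out 0
  col 1: (1 - 0 borrow-in) - 0 → 1 - 0 = 1, borrow out 0
  col 2: (1 - 0 borrow-in) - 1 → 1 - 1 = 0, borrow out 0
  col 3: (1 - 0 borrow-in) - 1 → 1 - 1 = 0, borrow out 0
  col 4: (0 - 0 borrow-in) - 1 → borrow from next column: (0+2) - 1 = 1, borrow out 1
  col 5: (1 - 1 borrow-in) - 0 → 0 - 0 = 0, borrow out 0
  col 6: (1 - 0 borrow-in) - 0 → 1 - 0 = 1, borrow out 0
  col 7: (1 - 0 borrow-in) - 1 → 1 - 1 = 0, borrow out 0
  col 8: (1 - 0 borrow-in) - 1 → 1 - 1 = 0, borrow out 0
Reading bits MSB→LSB: 001010011
Strip leading zeros: 1010011
= 1010011


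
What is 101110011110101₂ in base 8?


Group into 3-bit groups: 101110011110101
  101 = 5
  110 = 6
  011 = 3
  110 = 6
  101 = 5
= 0o56365


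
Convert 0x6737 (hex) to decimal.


Positional values:
Position 0: 7 × 16^0 = 7 × 1 = 7
Position 1: 3 × 16^1 = 3 × 16 = 48
Position 2: 7 × 16^2 = 7 × 256 = 1792
Position 3: 6 × 16^3 = 6 × 4096 = 24576
Sum = 7 + 48 + 1792 + 24576
= 26423


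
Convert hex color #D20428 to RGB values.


Hex: #D20428
R = D2₁₆ = 210
G = 04₁₆ = 4
B = 28₁₆ = 40
= RGB(210, 4, 40)


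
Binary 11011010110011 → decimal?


Positional values:
Bit 0: 1 × 2^0 = 1
Bit 1: 1 × 2^1 = 2
Bit 4: 1 × 2^4 = 16
Bit 5: 1 × 2^5 = 32
Bit 7: 1 × 2^7 = 128
Bit 9: 1 × 2^9 = 512
Bit 10: 1 × 2^10 = 1024
Bit 12: 1 × 2^12 = 4096
Bit 13: 1 × 2^13 = 8192
Sum = 1 + 2 + 16 + 32 + 128 + 512 + 1024 + 4096 + 8192
= 14003


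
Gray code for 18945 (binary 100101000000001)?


Binary: 100101000000001
Gray code: G = B XOR (B >> 1)
B >> 1 = 010010100000000
100101000000001 XOR 010010100000000:
  1 XOR 0 = 1
  0 XOR 1 = 1
  0 XOR 0 = 0
  1 XOR 0 = 1
  0 XOR 1 = 1
  1 XOR 0 = 1
  0 XOR 1 = 1
  0 XOR 0 = 0
  0 XOR 0 = 0
  0 XOR 0 = 0
  0 XOR 0 = 0
  0 XOR 0 = 0
  0 XOR 0 = 0
  0 XOR 0 = 0
  1 XOR 0 = 1
= 110111100000001


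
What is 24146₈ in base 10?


Positional values:
Position 0: 6 × 8^0 = 6
Position 1: 4 × 8^1 = 32
Position 2: 1 × 8^2 = 64
Position 3: 4 × 8^3 = 2048
Position 4: 2 × 8^4 = 8192
Sum = 6 + 32 + 64 + 2048 + 8192
= 10342


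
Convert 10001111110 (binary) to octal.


Group into 3-bit groups: 010001111110
  010 = 2
  001 = 1
  111 = 7
  110 = 6
= 0o2176


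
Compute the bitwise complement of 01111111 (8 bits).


Original: 01111111
Invert all bits:
  bit 0: 0 → 1
  bit 1: 1 → 0
  bit 2: 1 → 0
  bit 3: 1 → 0
  bit 4: 1 → 0
  bit 5: 1 → 0
  bit 6: 1 → 0
  bit 7: 1 → 0
= 10000000


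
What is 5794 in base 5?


Divide by 5 repeatedly:
5794 ÷ 5 = 1158 remainder 4
1158 ÷ 5 = 231 remainder 3
231 ÷ 5 = 46 remainder 1
46 ÷ 5 = 9 remainder 1
9 ÷ 5 = 1 remainder 4
1 ÷ 5 = 0 remainder 1
Reading remainders bottom-up:
= 141134


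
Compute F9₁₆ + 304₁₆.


Align and add column by column (LSB to MSB, each column mod 16 with carry):
  00F9
+ 0304
  ----
  col 0: 9(9) + 4(4) + 0 (carry in) = 13 → D(13), carry out 0
  col 1: F(15) + 0(0) + 0 (carry in) = 15 → F(15), carry out 0
  col 2: 0(0) + 3(3) + 0 (carry in) = 3 → 3(3), carry out 0
  col 3: 0(0) + 0(0) + 0 (carry in) = 0 → 0(0), carry out 0
Reading digits MSB→LSB: 03FD
Strip leading zeros: 3FD
= 0x3FD


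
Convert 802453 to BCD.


Each digit → 4-bit binary:
  8 → 1000
  0 → 0000
  2 → 0010
  4 → 0100
  5 → 0101
  3 → 0011
= 1000 0000 0010 0100 0101 0011


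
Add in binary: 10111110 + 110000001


Align and add column by column (LSB to MSB, carry propagating):
  0010111110
+ 0110000001
  ----------
  col 0: 0 + 1 + 0 (carry in) = 1 → bit 1, carry out 0
  col 1: 1 + 0 + 0 (carry in) = 1 → bit 1, carry out 0
  col 2: 1 + 0 + 0 (carry in) = 1 → bit 1, carry out 0
  col 3: 1 + 0 + 0 (carry in) = 1 → bit 1, carry out 0
  col 4: 1 + 0 + 0 (carry in) = 1 → bit 1, carry out 0
  col 5: 1 + 0 + 0 (carry in) = 1 → bit 1, carry out 0
  col 6: 0 + 0 + 0 (carry in) = 0 → bit 0, carry out 0
  col 7: 1 + 1 + 0 (carry in) = 2 → bit 0, carry out 1
  col 8: 0 + 1 + 1 (carry in) = 2 → bit 0, carry out 1
  col 9: 0 + 0 + 1 (carry in) = 1 → bit 1, carry out 0
Reading bits MSB→LSB: 1000111111
Strip leading zeros: 1000111111
= 1000111111


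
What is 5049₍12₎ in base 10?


Positional values (base 12):
  9 × 12^0 = 9 × 1 = 9
  4 × 12^1 = 4 × 12 = 48
  0 × 12^2 = 0 × 144 = 0
  5 × 12^3 = 5 × 1728 = 8640
Sum = 9 + 48 + 0 + 8640
= 8697


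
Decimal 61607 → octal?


Divide by 8 repeatedly:
61607 ÷ 8 = 7700 remainder 7
7700 ÷ 8 = 962 remainder 4
962 ÷ 8 = 120 remainder 2
120 ÷ 8 = 15 remainder 0
15 ÷ 8 = 1 remainder 7
1 ÷ 8 = 0 remainder 1
Reading remainders bottom-up:
= 0o170247


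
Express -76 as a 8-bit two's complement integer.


Original: 01001100
Step 1 - Invert all bits: 10110011
Step 2 - Add 1: 10110011 + 1
= 10110100 (represents -76)


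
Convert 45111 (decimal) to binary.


Divide by 2 repeatedly:
45111 ÷ 2 = 22555 remainder 1
22555 ÷ 2 = 11277 remainder 1
11277 ÷ 2 = 5638 remainder 1
5638 ÷ 2 = 2819 remainder 0
2819 ÷ 2 = 1409 remainder 1
1409 ÷ 2 = 704 remainder 1
704 ÷ 2 = 352 remainder 0
352 ÷ 2 = 176 remainder 0
176 ÷ 2 = 88 remainder 0
88 ÷ 2 = 44 remainder 0
44 ÷ 2 = 22 remainder 0
22 ÷ 2 = 11 remainder 0
11 ÷ 2 = 5 remainder 1
5 ÷ 2 = 2 remainder 1
2 ÷ 2 = 1 remainder 0
1 ÷ 2 = 0 remainder 1
Reading remainders bottom-up:
= 1011000000110111


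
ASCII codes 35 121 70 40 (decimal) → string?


Codes (decimal): 35 121 70 40
Per-code ASCII lookup:
  35  (special character) → '#'
  121  (range 97-122: lowercase, 121 - 97 = 24) → 'y'
  70  (range 65-90: uppercase, 70 - 65 = 5) → 'F'
  40  (special character) → '('
= '#yF('


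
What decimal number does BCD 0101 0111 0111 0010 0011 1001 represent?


Each 4-bit group → digit:
  0101 → 5
  0111 → 7
  0111 → 7
  0010 → 2
  0011 → 3
  1001 → 9
= 577239


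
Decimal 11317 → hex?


Divide by 16 repeatedly:
11317 ÷ 16 = 707 remainder 5 (5)
707 ÷ 16 = 44 remainder 3 (3)
44 ÷ 16 = 2 remainder 12 (C)
2 ÷ 16 = 0 remainder 2 (2)
Reading remainders bottom-up:
= 0x2C35


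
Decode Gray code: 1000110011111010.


Gray code: 1000110011111010
MSB stays the same: 1
Each subsequent bit = prev_binary XOR current_gray:
  B[1] = 1 XOR 0 = 1
  B[2] = 1 XOR 0 = 1
  B[3] = 1 XOR 0 = 1
  B[4] = 1 XOR 1 = 0
  B[5] = 0 XOR 1 = 1
  B[6] = 1 XOR 0 = 1
  B[7] = 1 XOR 0 = 1
  B[8] = 1 XOR 1 = 0
  B[9] = 0 XOR 1 = 1
  B[10] = 1 XOR 1 = 0
  B[11] = 0 XOR 1 = 1
  B[12] = 1 XOR 1 = 0
  B[13] = 0 XOR 0 = 0
  B[14] = 0 XOR 1 = 1
  B[15] = 1 XOR 0 = 1
= 1111011101010011 (63315 decimal)


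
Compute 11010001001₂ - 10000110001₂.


Align and subtract column by column (LSB to MSB, borrowing when needed):
  11010001001
- 10000110001
  -----------
  col 0: (1 - 0 borrow-in) - 1 → 1 - 1 = 0, borrow out 0
  col 1: (0 - 0 borrow-in) - 0 → 0 - 0 = 0, borrow out 0
  col 2: (0 - 0 borrow-in) - 0 → 0 - 0 = 0, borrow out 0
  col 3: (1 - 0 borrow-in) - 0 → 1 - 0 = 1, borrow out 0
  col 4: (0 - 0 borrow-in) - 1 → borrow from next column: (0+2) - 1 = 1, borrow out 1
  col 5: (0 - 1 borrow-in) - 1 → borrow from next column: (-1+2) - 1 = 0, borrow out 1
  col 6: (0 - 1 borrow-in) - 0 → borrow from next column: (-1+2) - 0 = 1, borrow out 1
  col 7: (1 - 1 borrow-in) - 0 → 0 - 0 = 0, borrow out 0
  col 8: (0 - 0 borrow-in) - 0 → 0 - 0 = 0, borrow out 0
  col 9: (1 - 0 borrow-in) - 0 → 1 - 0 = 1, borrow out 0
  col 10: (1 - 0 borrow-in) - 1 → 1 - 1 = 0, borrow out 0
Reading bits MSB→LSB: 01001011000
Strip leading zeros: 1001011000
= 1001011000


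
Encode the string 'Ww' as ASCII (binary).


String: 'Ww'  (2 characters)
Per-character ASCII lookup:
  'W': uppercase starts at 65: 'W' = 65 + 22 = 87 → 1010111
  'w': lowercase starts at 97: 'w' = 97 + 22 = 119 → 1110111
= 1010111 1110111


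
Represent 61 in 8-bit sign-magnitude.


Sign bit: 0 (positive)
Magnitude: 61 = 0111101
= 00111101


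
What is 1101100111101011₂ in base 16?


Group into 4-bit nibbles: 1101100111101011
  1101 = D
  1001 = 9
  1110 = E
  1011 = B
= 0xD9EB


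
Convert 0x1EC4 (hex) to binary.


Each hex digit → 4 binary bits:
  1 = 0001
  E = 1110
  C = 1100
  4 = 0100
Concatenate: 0001 1110 1100 0100
= 0001111011000100


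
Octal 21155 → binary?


Each octal digit → 3 binary bits:
  2 = 010
  1 = 001
  1 = 001
  5 = 101
  5 = 101
Concatenate: 010 001 001 101 101
= 010001001101101


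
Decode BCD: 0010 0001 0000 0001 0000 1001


Each 4-bit group → digit:
  0010 → 2
  0001 → 1
  0000 → 0
  0001 → 1
  0000 → 0
  1001 → 9
= 210109


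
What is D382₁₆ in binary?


Each hex digit → 4 binary bits:
  D = 1101
  3 = 0011
  8 = 1000
  2 = 0010
Concatenate: 1101 0011 1000 0010
= 1101001110000010


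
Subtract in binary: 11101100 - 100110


Align and subtract column by column (LSB to MSB, borrowing when needed):
  11101100
- 00100110
  --------
  col 0: (0 - 0 borrow-in) - 0 → 0 - 0 = 0, borrow out 0
  col 1: (0 - 0 borrow-in) - 1 → borrow from next column: (0+2) - 1 = 1, borrow out 1
  col 2: (1 - 1 borrow-in) - 1 → borrow from next column: (0+2) - 1 = 1, borrow out 1
  col 3: (1 - 1 borrow-in) - 0 → 0 - 0 = 0, borrow out 0
  col 4: (0 - 0 borrow-in) - 0 → 0 - 0 = 0, borrow out 0
  col 5: (1 - 0 borrow-in) - 1 → 1 - 1 = 0, borrow out 0
  col 6: (1 - 0 borrow-in) - 0 → 1 - 0 = 1, borrow out 0
  col 7: (1 - 0 borrow-in) - 0 → 1 - 0 = 1, borrow out 0
Reading bits MSB→LSB: 11000110
Strip leading zeros: 11000110
= 11000110
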